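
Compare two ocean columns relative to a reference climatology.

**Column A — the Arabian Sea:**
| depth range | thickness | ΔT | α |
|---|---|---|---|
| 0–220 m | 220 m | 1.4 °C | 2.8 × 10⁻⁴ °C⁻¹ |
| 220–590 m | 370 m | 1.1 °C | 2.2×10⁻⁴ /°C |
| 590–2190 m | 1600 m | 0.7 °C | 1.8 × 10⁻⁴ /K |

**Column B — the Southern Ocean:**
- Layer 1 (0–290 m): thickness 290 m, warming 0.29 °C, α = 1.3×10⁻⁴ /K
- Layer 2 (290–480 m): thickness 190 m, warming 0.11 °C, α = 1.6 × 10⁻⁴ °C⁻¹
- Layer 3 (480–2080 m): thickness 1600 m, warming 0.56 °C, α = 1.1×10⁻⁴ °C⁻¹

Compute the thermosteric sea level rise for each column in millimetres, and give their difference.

Δh_A ≈ 380 mm, Δh_B ≈ 110 mm; difference ≈ 260 mm

A 220 × 1.4 × 2.8×10⁻⁴ = 0.08624 m
A 220–590 m: 2.2×10⁻⁴ × 1.1 × 370 = 0.08954 m
A 590–2190 m: 1600 × 1.8×10⁻⁴ × 0.7 = 0.20160 m
A total: 0.37738 m
B Layer 1: 0.29 × 1.3×10⁻⁴ × 290 = 0.010933 m
B Layer 2: 190 × 0.11 × 1.6×10⁻⁴ = 0.003344 m
B 480–2080 m: 0.56 × 1600 × 1.1×10⁻⁴ = 0.09856 m
B total: 0.112837 m
Difference: 0.37738 − 0.112837 = 0.264543 m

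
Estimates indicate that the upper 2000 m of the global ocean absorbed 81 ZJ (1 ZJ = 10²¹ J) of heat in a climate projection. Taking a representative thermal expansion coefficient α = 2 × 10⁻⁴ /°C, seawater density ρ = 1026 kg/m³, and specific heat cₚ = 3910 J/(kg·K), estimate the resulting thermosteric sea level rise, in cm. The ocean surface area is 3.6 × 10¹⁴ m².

1.12 cm

Per unit area: Q = 81×10²¹ / (3.6×10¹⁴) = 2.25×10⁸ J/m²
Δh = αQ/(ρcₚ) = 2×10⁻⁴ × 2.25×10⁸ / (1026 × 3910) ≈ 0.011217 m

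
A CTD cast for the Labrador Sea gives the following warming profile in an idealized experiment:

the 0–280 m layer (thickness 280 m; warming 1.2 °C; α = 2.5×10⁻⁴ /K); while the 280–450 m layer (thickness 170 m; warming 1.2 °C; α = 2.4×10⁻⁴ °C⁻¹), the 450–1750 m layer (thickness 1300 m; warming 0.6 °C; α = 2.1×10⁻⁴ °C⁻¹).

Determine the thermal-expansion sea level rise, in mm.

0–280 m: 1.2 × 2.5×10⁻⁴ × 280 = 0.08400 m
170 × 1.2 × 2.4×10⁻⁴ = 0.04896 m
Layer 3: 2.1×10⁻⁴ × 1300 × 0.6 = 0.16380 m
Δh = 0.08400 + 0.04896 + 0.16380 = 0.29676 m ≈ 297 mm

Δh = 297 mm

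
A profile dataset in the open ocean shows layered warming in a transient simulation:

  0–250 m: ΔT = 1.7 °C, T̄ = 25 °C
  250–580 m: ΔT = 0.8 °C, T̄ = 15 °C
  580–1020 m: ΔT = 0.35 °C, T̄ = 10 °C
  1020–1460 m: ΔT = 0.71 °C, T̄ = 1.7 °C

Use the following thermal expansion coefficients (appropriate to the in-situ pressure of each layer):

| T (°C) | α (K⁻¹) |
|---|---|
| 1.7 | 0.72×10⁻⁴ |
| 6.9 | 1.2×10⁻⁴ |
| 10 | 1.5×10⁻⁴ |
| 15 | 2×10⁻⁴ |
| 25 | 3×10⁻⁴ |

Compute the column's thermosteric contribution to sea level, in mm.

Layer 1 at 25 °C → α = 3×10⁻⁴ K⁻¹
Layer 2 at 15 °C → α = 2×10⁻⁴ K⁻¹
Layer 3 at 10 °C → α = 1.5×10⁻⁴ K⁻¹
Layer 4 at 1.7 °C → α = 0.72×10⁻⁴ K⁻¹
0–250 m: 3×10⁻⁴ × 1.7 × 250 = 0.12750 m
Layer 2: 0.8 × 2×10⁻⁴ × 330 = 0.05280 m
1.5×10⁻⁴ × 0.35 × 440 = 0.02310 m
440 × 0.72×10⁻⁴ × 0.71 = 0.0224928 m
Δh = 0.12750 + 0.05280 + 0.02310 + 0.0224928 = 0.2258928 m

Δh ≈ 226 mm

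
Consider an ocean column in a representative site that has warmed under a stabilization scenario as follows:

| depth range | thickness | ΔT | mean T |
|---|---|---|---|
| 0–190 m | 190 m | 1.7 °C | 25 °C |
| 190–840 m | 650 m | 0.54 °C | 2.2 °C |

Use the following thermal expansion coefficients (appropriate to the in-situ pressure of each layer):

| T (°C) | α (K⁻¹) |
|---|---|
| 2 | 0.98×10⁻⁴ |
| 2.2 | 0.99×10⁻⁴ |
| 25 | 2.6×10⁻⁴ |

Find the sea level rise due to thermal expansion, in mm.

Layer 1 at 25 °C → α = 2.6×10⁻⁴ K⁻¹
Layer 2 at 2.2 °C → α = 0.99×10⁻⁴ K⁻¹
0–190 m: 1.7 × 2.6×10⁻⁴ × 190 = 0.08398 m
190–840 m: 0.54 × 650 × 0.99×10⁻⁴ = 0.034749 m
Δh = 0.08398 + 0.034749 = 0.118729 m ≈ 119 mm

about 119 mm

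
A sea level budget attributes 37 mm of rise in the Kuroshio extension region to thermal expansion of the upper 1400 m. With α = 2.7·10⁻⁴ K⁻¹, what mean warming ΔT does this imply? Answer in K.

0.0979 K

ΔT = Δh/(αH) = 0.037 / (2.7×10⁻⁴ × 1400) ≈ 0.09788 K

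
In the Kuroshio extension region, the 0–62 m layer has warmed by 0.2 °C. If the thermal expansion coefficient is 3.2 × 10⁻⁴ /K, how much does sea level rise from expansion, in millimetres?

about 3.97 mm

Δh = αΔT·H = 3.2×10⁻⁴ × 0.2 × 62 = 0.003968 m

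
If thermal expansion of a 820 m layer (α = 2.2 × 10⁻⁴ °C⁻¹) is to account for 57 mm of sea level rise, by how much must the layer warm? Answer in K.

ΔT = Δh/(αH) = 0.057 / (2.2×10⁻⁴ × 820) ≈ 0.3160 K

0.316 K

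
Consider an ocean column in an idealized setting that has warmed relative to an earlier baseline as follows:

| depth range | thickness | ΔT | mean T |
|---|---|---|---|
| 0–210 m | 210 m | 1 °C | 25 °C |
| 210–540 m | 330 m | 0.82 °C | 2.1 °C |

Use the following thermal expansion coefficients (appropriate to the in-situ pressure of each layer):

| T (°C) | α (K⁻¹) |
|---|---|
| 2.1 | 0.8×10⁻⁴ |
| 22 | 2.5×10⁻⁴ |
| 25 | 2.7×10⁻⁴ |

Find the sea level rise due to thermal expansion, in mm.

Layer 1 at 25 °C → α = 2.7×10⁻⁴ K⁻¹
Layer 2 at 2.1 °C → α = 0.8×10⁻⁴ K⁻¹
Layer 1: 1 × 210 × 2.7×10⁻⁴ = 0.05670 m
Layer 2: 0.8×10⁻⁴ × 330 × 0.82 = 0.021648 m
Δh = 0.05670 + 0.021648 = 0.078348 m

78.3 mm of thermosteric rise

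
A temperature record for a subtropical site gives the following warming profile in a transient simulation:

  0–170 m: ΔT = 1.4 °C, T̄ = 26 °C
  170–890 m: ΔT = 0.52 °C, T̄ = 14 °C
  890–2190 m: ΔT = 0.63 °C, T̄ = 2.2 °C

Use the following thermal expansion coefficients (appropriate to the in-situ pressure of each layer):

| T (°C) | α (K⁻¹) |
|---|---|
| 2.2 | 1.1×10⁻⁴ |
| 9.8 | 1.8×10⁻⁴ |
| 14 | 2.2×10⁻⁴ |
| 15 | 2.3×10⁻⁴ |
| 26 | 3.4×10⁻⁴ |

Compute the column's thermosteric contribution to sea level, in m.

Layer 1 at 26 °C → α = 3.4×10⁻⁴ K⁻¹
Layer 2 at 14 °C → α = 2.2×10⁻⁴ K⁻¹
Layer 3 at 2.2 °C → α = 1.1×10⁻⁴ K⁻¹
3.4×10⁻⁴ × 170 × 1.4 = 0.08092 m
Layer 2: 2.2×10⁻⁴ × 720 × 0.52 = 0.082368 m
1300 × 1.1×10⁻⁴ × 0.63 = 0.09009 m
Δh = 0.08092 + 0.082368 + 0.09009 = 0.253378 m

about 0.253 m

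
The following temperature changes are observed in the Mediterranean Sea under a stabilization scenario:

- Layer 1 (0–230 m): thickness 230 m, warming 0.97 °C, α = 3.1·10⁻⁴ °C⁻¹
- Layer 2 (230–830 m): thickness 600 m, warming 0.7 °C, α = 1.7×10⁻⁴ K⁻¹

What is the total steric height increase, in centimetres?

Layer 1: 230 × 0.97 × 3.1×10⁻⁴ = 0.069161 m
Layer 2: 1.7×10⁻⁴ × 600 × 0.7 = 0.07140 m
Δh = 0.069161 + 0.07140 = 0.140561 m

Δh = 14.1 cm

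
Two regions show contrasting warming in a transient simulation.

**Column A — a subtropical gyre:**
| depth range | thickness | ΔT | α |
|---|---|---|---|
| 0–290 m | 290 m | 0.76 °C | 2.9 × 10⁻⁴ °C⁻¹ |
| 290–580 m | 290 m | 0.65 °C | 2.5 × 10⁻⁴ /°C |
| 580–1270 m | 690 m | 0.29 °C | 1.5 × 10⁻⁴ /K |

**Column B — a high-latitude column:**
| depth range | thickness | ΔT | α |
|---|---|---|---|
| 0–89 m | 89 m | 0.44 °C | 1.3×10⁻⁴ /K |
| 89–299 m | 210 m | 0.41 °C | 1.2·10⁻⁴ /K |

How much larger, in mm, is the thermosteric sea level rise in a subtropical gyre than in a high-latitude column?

A 0–290 m: 0.76 × 2.9×10⁻⁴ × 290 = 0.063916 m
A 290–580 m: 2.5×10⁻⁴ × 290 × 0.65 = 0.047125 m
A 580–1270 m: 0.29 × 690 × 1.5×10⁻⁴ = 0.030015 m
A total: 0.141056 m
B 1.3×10⁻⁴ × 0.44 × 89 = 0.0050908 m
B Layer 2: 1.2×10⁻⁴ × 210 × 0.41 = 0.010332 m
B total: 0.0154228 m
Difference: 0.141056 − 0.0154228 = 0.1256332 m

126 mm larger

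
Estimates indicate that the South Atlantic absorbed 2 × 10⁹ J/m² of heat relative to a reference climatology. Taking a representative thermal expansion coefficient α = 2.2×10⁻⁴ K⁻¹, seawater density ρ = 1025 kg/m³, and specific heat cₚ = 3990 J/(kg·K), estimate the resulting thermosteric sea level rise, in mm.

Δh = αQ/(ρcₚ) = 2.2×10⁻⁴ × 2×10⁹ / (1025 × 3990) ≈ 0.10759 m

Δh = 108 mm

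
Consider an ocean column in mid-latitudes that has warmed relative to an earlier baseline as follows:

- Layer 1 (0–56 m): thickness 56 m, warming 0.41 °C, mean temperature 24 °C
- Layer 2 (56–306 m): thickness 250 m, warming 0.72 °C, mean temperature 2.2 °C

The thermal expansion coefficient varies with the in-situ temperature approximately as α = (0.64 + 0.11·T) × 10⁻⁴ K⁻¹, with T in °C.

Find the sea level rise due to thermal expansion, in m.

about 0.0234 m

Layer 1: α = (0.64 + 0.11×24)×10⁻⁴ = 3.28×10⁻⁴ K⁻¹
Layer 2: α = (0.64 + 0.11×2.2)×10⁻⁴ = 0.882×10⁻⁴ K⁻¹
Layer 1: 0.41 × 56 × 3.28×10⁻⁴ = 0.00753088 m
0.72 × 250 × 0.882×10⁻⁴ = 0.015876 m
Δh = 0.00753088 + 0.015876 = 0.02340688 m ≈ 0.0234 m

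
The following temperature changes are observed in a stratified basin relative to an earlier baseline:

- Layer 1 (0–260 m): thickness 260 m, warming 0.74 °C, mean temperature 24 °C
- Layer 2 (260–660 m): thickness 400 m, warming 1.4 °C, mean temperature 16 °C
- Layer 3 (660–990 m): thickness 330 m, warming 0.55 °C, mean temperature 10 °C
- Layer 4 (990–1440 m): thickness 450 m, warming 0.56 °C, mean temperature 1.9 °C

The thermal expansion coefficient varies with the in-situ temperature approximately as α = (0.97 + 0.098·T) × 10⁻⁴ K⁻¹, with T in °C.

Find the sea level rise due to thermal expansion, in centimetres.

Layer 1: α = (0.97 + 0.098×24)×10⁻⁴ = 3.322×10⁻⁴ K⁻¹
Layer 2: α = (0.97 + 0.098×16)×10⁻⁴ = 2.538×10⁻⁴ K⁻¹
Layer 3: α = (0.97 + 0.098×10)×10⁻⁴ = 1.95×10⁻⁴ K⁻¹
Layer 4: α = (0.97 + 0.098×1.9)×10⁻⁴ = 1.1562×10⁻⁴ K⁻¹
Layer 1: 3.322×10⁻⁴ × 260 × 0.74 = 0.06391528 m
260–660 m: 400 × 1.4 × 2.538×10⁻⁴ = 0.142128 m
Layer 3: 1.95×10⁻⁴ × 0.55 × 330 = 0.0353925 m
Layer 4: 0.56 × 1.1562×10⁻⁴ × 450 = 0.02913624 m
Δh = 0.06391528 + 0.142128 + 0.0353925 + 0.02913624 = 0.27057202 m

Δh = 27.1 cm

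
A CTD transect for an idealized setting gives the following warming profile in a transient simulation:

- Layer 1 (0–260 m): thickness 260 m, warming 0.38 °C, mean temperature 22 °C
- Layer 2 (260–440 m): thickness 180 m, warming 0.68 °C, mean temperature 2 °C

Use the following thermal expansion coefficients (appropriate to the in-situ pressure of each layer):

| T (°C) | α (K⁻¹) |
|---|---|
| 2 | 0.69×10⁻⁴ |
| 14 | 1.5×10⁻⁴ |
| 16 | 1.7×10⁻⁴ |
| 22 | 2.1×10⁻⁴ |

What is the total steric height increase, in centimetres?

Layer 1 at 22 °C → α = 2.1×10⁻⁴ K⁻¹
Layer 2 at 2 °C → α = 0.69×10⁻⁴ K⁻¹
0–260 m: 2.1×10⁻⁴ × 260 × 0.38 = 0.020748 m
260–440 m: 0.69×10⁻⁴ × 180 × 0.68 = 0.0084456 m
Δh = 0.020748 + 0.0084456 = 0.0291936 m ≈ 2.92 cm

Δh ≈ 2.92 cm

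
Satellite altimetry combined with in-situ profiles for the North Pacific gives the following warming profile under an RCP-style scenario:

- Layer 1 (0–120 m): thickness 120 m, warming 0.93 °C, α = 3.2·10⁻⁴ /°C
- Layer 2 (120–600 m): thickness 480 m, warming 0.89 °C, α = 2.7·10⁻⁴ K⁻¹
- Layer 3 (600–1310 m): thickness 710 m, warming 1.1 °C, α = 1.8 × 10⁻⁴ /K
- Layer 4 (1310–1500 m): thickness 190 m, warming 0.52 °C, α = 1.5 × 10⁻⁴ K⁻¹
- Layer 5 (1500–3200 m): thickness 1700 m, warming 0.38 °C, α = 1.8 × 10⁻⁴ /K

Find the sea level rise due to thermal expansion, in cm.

3.2×10⁻⁴ × 0.93 × 120 = 0.035712 m
Layer 2: 2.7×10⁻⁴ × 480 × 0.89 = 0.115344 m
600–1310 m: 1.8×10⁻⁴ × 1.1 × 710 = 0.14058 m
Layer 4: 1.5×10⁻⁴ × 190 × 0.52 = 0.01482 m
1500–3200 m: 1.8×10⁻⁴ × 0.38 × 1700 = 0.11628 m
Δh = 0.035712 + 0.115344 + 0.14058 + 0.01482 + 0.11628 = 0.422736 m

about 42.3 cm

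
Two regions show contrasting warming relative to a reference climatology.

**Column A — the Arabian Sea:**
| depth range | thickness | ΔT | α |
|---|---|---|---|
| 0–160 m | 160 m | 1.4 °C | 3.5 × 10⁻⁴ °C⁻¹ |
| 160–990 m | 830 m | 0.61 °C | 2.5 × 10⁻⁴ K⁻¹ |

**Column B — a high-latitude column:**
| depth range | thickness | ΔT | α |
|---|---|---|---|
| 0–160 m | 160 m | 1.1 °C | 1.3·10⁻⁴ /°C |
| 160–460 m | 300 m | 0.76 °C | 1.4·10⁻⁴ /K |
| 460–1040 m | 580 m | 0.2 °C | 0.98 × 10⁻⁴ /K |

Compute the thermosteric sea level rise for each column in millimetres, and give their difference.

Δh_A ≈ 200 mm, Δh_B ≈ 66 mm; difference ≈ 140 mm

A 0–160 m: 1.4 × 160 × 3.5×10⁻⁴ = 0.07840 m
A 830 × 0.61 × 2.5×10⁻⁴ = 0.126575 m
A total: 0.204975 m
B 1.1 × 160 × 1.3×10⁻⁴ = 0.02288 m
B Layer 2: 0.76 × 300 × 1.4×10⁻⁴ = 0.03192 m
B 460–1040 m: 0.2 × 580 × 0.98×10⁻⁴ = 0.011368 m
B total: 0.066168 m
Difference: 0.204975 − 0.066168 = 0.138807 m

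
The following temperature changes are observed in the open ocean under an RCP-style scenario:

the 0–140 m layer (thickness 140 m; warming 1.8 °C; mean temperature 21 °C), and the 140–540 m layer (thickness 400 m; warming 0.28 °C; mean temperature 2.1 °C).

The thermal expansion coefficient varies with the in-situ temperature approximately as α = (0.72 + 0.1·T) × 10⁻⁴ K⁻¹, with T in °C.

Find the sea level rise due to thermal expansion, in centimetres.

Δh ≈ 8.1 cm

Layer 1: α = (0.72 + 0.1×21)×10⁻⁴ = 2.82×10⁻⁴ K⁻¹
Layer 2: α = (0.72 + 0.1×2.1)×10⁻⁴ = 0.93×10⁻⁴ K⁻¹
Layer 1: 140 × 2.82×10⁻⁴ × 1.8 = 0.071064 m
400 × 0.28 × 0.93×10⁻⁴ = 0.010416 m
Δh = 0.071064 + 0.010416 = 0.08148 m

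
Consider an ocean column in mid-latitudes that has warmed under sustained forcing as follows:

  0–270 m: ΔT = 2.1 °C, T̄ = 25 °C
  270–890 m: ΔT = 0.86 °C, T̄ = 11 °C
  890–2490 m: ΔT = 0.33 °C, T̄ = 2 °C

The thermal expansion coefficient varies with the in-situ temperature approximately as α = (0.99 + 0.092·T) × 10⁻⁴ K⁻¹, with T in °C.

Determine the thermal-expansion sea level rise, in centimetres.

Δh = 36 cm

Layer 1: α = (0.99 + 0.092×25)×10⁻⁴ = 3.29×10⁻⁴ K⁻¹
Layer 2: α = (0.99 + 0.092×11)×10⁻⁴ = 2.002×10⁻⁴ K⁻¹
Layer 3: α = (0.99 + 0.092×2)×10⁻⁴ = 1.174×10⁻⁴ K⁻¹
Layer 1: 3.29×10⁻⁴ × 2.1 × 270 = 0.186543 m
0.86 × 2.002×10⁻⁴ × 620 = 0.10674664 m
890–2490 m: 0.33 × 1600 × 1.174×10⁻⁴ = 0.0619872 m
Δh = 0.186543 + 0.10674664 + 0.0619872 = 0.35527684 m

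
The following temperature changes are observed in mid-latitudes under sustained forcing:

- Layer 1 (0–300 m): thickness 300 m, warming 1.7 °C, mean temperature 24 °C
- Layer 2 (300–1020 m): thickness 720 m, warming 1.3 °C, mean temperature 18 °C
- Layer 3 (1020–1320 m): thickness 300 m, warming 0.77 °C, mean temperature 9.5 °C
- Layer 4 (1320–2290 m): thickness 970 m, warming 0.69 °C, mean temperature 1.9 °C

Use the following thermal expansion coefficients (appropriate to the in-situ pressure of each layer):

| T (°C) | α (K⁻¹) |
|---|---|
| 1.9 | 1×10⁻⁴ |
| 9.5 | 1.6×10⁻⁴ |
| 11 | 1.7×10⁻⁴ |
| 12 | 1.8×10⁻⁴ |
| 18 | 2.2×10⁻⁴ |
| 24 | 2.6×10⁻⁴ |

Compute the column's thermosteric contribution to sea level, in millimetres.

Layer 1 at 24 °C → α = 2.6×10⁻⁴ K⁻¹
Layer 2 at 18 °C → α = 2.2×10⁻⁴ K⁻¹
Layer 3 at 9.5 °C → α = 1.6×10⁻⁴ K⁻¹
Layer 4 at 1.9 °C → α = 1×10⁻⁴ K⁻¹
300 × 2.6×10⁻⁴ × 1.7 = 0.13260 m
1.3 × 720 × 2.2×10⁻⁴ = 0.20592 m
1.6×10⁻⁴ × 300 × 0.77 = 0.03696 m
970 × 0.69 × 1×10⁻⁴ = 0.06693 m
Δh = 0.13260 + 0.20592 + 0.03696 + 0.06693 = 0.44241 m

Δh = 440 mm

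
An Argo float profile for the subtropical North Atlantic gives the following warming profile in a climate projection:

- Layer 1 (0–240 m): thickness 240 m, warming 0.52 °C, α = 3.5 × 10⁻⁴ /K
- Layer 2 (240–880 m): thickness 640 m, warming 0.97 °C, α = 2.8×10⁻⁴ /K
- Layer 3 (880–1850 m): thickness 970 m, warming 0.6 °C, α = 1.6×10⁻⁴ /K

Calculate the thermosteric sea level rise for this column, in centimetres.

31.1 cm

240 × 3.5×10⁻⁴ × 0.52 = 0.04368 m
240–880 m: 0.97 × 2.8×10⁻⁴ × 640 = 0.173824 m
1.6×10⁻⁴ × 0.6 × 970 = 0.09312 m
Δh = 0.04368 + 0.173824 + 0.09312 = 0.310624 m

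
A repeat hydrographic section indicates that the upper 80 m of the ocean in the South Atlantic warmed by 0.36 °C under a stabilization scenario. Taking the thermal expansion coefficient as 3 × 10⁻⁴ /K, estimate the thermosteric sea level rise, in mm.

Δh = αΔT·H = 3×10⁻⁴ × 0.36 × 80 = 0.00864 m

8.64 mm of thermosteric rise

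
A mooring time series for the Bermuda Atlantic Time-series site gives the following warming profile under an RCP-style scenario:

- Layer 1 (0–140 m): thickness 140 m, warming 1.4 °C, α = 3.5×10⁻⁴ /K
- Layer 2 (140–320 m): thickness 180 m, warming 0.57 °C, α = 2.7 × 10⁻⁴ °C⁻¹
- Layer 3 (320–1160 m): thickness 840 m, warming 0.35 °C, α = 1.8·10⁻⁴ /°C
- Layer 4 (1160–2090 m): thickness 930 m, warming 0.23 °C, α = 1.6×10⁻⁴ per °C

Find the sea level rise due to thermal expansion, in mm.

Layer 1: 140 × 3.5×10⁻⁴ × 1.4 = 0.06860 m
180 × 0.57 × 2.7×10⁻⁴ = 0.027702 m
Layer 3: 1.8×10⁻⁴ × 0.35 × 840 = 0.05292 m
Layer 4: 930 × 1.6×10⁻⁴ × 0.23 = 0.034224 m
Δh = 0.06860 + 0.027702 + 0.05292 + 0.034224 = 0.183446 m

Δh = 183 mm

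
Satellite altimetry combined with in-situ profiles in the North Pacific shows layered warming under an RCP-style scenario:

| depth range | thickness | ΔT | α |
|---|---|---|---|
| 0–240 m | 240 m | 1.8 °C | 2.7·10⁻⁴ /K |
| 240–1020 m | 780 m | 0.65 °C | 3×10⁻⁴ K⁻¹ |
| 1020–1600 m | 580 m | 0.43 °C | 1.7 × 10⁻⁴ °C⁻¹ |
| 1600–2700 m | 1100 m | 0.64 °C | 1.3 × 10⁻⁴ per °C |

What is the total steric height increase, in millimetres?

Δh = 400 mm

1.8 × 240 × 2.7×10⁻⁴ = 0.11664 m
780 × 0.65 × 3×10⁻⁴ = 0.15210 m
1020–1600 m: 0.43 × 1.7×10⁻⁴ × 580 = 0.042398 m
1600–2700 m: 0.64 × 1100 × 1.3×10⁻⁴ = 0.09152 m
Δh = 0.11664 + 0.15210 + 0.042398 + 0.09152 = 0.402658 m ≈ 400 mm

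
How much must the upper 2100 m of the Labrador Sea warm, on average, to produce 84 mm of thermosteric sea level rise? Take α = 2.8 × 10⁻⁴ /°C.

ΔT ≈ 0.143 °C

ΔT = Δh/(αH) = 0.084 / (2.8×10⁻⁴ × 2100) ≈ 0.1429 °C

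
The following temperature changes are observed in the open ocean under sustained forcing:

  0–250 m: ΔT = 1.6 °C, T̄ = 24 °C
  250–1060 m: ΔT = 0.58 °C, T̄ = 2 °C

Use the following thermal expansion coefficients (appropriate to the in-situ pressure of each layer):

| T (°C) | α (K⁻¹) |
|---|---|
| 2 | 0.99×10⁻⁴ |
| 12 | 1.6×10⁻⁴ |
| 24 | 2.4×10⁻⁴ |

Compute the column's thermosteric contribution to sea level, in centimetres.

Layer 1 at 24 °C → α = 2.4×10⁻⁴ K⁻¹
Layer 2 at 2 °C → α = 0.99×10⁻⁴ K⁻¹
1.6 × 2.4×10⁻⁴ × 250 = 0.09600 m
250–1060 m: 810 × 0.99×10⁻⁴ × 0.58 = 0.0465102 m
Δh = 0.09600 + 0.0465102 = 0.1425102 m ≈ 14 cm

14 cm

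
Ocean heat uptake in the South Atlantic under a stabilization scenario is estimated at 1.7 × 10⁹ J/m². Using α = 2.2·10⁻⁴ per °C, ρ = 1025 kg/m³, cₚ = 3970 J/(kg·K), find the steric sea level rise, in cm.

Δh = 9.19 cm

Δh = αQ/(ρcₚ) = 2.2×10⁻⁴ × 1.7×10⁹ / (1025 × 3970) ≈ 0.091909 m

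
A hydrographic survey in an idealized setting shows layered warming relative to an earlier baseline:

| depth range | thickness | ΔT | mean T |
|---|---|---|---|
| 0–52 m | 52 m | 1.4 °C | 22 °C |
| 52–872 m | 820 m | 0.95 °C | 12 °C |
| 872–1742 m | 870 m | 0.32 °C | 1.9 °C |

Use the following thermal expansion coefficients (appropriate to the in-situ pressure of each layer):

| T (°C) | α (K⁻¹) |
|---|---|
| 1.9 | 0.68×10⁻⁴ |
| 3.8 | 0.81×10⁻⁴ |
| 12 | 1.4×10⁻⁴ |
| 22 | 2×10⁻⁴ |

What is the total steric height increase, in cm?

Layer 1 at 22 °C → α = 2×10⁻⁴ K⁻¹
Layer 2 at 12 °C → α = 1.4×10⁻⁴ K⁻¹
Layer 3 at 1.9 °C → α = 0.68×10⁻⁴ K⁻¹
Layer 1: 52 × 2×10⁻⁴ × 1.4 = 0.01456 m
Layer 2: 0.95 × 820 × 1.4×10⁻⁴ = 0.10906 m
0.32 × 870 × 0.68×10⁻⁴ = 0.0189312 m
Δh = 0.01456 + 0.10906 + 0.0189312 = 0.1425512 m

Δh ≈ 14.3 cm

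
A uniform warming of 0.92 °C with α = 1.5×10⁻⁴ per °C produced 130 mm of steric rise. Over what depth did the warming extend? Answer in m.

H = Δh/(αΔT) = 0.13 / (1.5×10⁻⁴ × 0.92) ≈ 942.0 m

H ≈ 942 m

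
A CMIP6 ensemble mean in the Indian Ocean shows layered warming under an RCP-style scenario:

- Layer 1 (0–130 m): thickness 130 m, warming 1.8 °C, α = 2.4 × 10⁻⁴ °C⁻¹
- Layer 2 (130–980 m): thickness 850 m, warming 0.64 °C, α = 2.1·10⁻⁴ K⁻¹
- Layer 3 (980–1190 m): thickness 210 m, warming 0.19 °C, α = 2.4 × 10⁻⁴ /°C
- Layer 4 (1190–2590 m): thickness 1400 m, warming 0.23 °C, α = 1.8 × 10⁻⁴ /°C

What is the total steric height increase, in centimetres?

Δh = 24 cm

0–130 m: 130 × 2.4×10⁻⁴ × 1.8 = 0.05616 m
850 × 2.1×10⁻⁴ × 0.64 = 0.11424 m
Layer 3: 2.4×10⁻⁴ × 0.19 × 210 = 0.009576 m
1.8×10⁻⁴ × 0.23 × 1400 = 0.05796 m
Δh = 0.05616 + 0.11424 + 0.009576 + 0.05796 = 0.237936 m ≈ 24 cm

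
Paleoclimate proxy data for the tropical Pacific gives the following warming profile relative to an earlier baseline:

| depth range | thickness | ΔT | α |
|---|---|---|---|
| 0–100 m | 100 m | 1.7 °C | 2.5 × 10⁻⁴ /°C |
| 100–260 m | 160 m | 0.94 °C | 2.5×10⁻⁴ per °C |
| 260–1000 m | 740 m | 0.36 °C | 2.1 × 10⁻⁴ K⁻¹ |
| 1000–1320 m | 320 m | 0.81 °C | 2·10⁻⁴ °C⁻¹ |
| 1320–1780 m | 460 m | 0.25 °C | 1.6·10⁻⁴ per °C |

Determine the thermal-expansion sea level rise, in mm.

1.7 × 100 × 2.5×10⁻⁴ = 0.04250 m
Layer 2: 0.94 × 160 × 2.5×10⁻⁴ = 0.03760 m
2.1×10⁻⁴ × 0.36 × 740 = 0.055944 m
320 × 2×10⁻⁴ × 0.81 = 0.05184 m
0.25 × 1.6×10⁻⁴ × 460 = 0.01840 m
Δh = 0.04250 + 0.03760 + 0.055944 + 0.05184 + 0.01840 = 0.206284 m

Δh = 206 mm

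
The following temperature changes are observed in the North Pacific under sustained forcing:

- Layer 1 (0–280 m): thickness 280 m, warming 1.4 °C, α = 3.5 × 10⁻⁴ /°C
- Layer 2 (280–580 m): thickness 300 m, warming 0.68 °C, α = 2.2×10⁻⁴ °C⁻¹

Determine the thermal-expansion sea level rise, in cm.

Layer 1: 1.4 × 3.5×10⁻⁴ × 280 = 0.13720 m
Layer 2: 300 × 2.2×10⁻⁴ × 0.68 = 0.04488 m
Δh = 0.13720 + 0.04488 = 0.18208 m ≈ 18.2 cm

18.2 cm of thermosteric rise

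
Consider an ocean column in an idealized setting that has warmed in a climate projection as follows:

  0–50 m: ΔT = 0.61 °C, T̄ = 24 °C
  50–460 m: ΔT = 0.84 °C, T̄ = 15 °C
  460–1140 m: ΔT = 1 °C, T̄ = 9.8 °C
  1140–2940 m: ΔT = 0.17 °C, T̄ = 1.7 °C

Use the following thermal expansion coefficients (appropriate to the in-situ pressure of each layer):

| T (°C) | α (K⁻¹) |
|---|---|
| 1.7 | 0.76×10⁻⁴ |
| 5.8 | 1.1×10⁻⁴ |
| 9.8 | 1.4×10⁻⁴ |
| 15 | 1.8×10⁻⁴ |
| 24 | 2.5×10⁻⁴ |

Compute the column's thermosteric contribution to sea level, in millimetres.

Layer 1 at 24 °C → α = 2.5×10⁻⁴ K⁻¹
Layer 2 at 15 °C → α = 1.8×10⁻⁴ K⁻¹
Layer 3 at 9.8 °C → α = 1.4×10⁻⁴ K⁻¹
Layer 4 at 1.7 °C → α = 0.76×10⁻⁴ K⁻¹
50 × 2.5×10⁻⁴ × 0.61 = 0.007625 m
50–460 m: 1.8×10⁻⁴ × 0.84 × 410 = 0.061992 m
Layer 3: 1 × 1.4×10⁻⁴ × 680 = 0.09520 m
1140–2940 m: 0.17 × 0.76×10⁻⁴ × 1800 = 0.023256 m
Δh = 0.007625 + 0.061992 + 0.09520 + 0.023256 = 0.188073 m ≈ 188 mm

188 mm of thermosteric rise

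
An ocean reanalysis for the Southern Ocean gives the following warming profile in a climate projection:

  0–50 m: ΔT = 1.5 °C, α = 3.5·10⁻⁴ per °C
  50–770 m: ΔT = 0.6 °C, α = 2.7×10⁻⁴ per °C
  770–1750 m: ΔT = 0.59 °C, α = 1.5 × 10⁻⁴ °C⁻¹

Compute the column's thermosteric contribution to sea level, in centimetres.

Layer 1: 3.5×10⁻⁴ × 1.5 × 50 = 0.02625 m
Layer 2: 720 × 2.7×10⁻⁴ × 0.6 = 0.11664 m
770–1750 m: 0.59 × 1.5×10⁻⁴ × 980 = 0.08673 m
Δh = 0.02625 + 0.11664 + 0.08673 = 0.22962 m ≈ 23.0 cm

Δh ≈ 23.0 cm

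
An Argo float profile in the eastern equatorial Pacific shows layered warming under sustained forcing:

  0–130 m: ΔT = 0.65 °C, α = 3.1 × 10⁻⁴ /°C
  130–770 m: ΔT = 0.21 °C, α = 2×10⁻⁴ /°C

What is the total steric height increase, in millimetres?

about 53.1 mm

0–130 m: 0.65 × 130 × 3.1×10⁻⁴ = 0.026195 m
640 × 0.21 × 2×10⁻⁴ = 0.02688 m
Δh = 0.026195 + 0.02688 = 0.053075 m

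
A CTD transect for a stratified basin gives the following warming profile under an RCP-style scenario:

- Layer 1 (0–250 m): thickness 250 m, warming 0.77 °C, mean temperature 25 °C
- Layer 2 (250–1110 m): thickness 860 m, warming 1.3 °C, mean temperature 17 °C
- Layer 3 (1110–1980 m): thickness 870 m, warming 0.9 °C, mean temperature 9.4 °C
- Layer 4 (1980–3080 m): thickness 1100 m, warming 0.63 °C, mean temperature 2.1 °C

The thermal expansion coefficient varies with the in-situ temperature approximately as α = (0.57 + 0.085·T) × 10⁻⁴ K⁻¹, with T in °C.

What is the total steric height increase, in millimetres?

Layer 1: α = (0.57 + 0.085×25)×10⁻⁴ = 2.695×10⁻⁴ K⁻¹
Layer 2: α = (0.57 + 0.085×17)×10⁻⁴ = 2.015×10⁻⁴ K⁻¹
Layer 3: α = (0.57 + 0.085×9.4)×10⁻⁴ = 1.369×10⁻⁴ K⁻¹
Layer 4: α = (0.57 + 0.085×2.1)×10⁻⁴ = 0.7485×10⁻⁴ K⁻¹
Layer 1: 250 × 0.77 × 2.695×10⁻⁴ = 0.05187875 m
250–1110 m: 860 × 2.015×10⁻⁴ × 1.3 = 0.225277 m
Layer 3: 0.9 × 1.369×10⁻⁴ × 870 = 0.1071927 m
1980–3080 m: 1100 × 0.63 × 0.7485×10⁻⁴ = 0.05187105 m
Δh = 0.05187875 + 0.225277 + 0.1071927 + 0.05187105 = 0.4362195 m ≈ 436 mm

Δh = 436 mm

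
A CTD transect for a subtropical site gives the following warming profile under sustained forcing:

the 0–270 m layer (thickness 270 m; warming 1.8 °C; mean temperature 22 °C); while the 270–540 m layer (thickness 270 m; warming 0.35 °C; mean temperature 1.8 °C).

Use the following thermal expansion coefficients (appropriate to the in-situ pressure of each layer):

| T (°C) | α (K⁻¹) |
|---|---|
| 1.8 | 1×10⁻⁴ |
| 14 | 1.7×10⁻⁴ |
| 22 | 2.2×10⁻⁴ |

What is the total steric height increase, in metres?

Layer 1 at 22 °C → α = 2.2×10⁻⁴ K⁻¹
Layer 2 at 1.8 °C → α = 1×10⁻⁴ K⁻¹
Layer 1: 270 × 2.2×10⁻⁴ × 1.8 = 0.10692 m
1×10⁻⁴ × 270 × 0.35 = 0.00945 m
Δh = 0.10692 + 0.00945 = 0.11637 m

0.12 m of thermosteric rise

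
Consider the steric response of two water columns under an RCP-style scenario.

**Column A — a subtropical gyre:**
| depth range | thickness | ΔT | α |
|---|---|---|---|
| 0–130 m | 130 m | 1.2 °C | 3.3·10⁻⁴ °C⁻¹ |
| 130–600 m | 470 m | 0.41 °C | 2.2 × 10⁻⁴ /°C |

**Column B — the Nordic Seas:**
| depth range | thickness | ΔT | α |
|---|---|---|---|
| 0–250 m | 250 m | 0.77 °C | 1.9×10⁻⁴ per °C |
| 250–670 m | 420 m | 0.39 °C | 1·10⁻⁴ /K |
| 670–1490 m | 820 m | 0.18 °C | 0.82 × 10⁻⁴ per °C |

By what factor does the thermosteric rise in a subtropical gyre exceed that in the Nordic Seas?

A Layer 1: 1.2 × 130 × 3.3×10⁻⁴ = 0.05148 m
A Layer 2: 2.2×10⁻⁴ × 470 × 0.41 = 0.042394 m
A total: 0.093874 m
B 1.9×10⁻⁴ × 0.77 × 250 = 0.036575 m
B 1×10⁻⁴ × 0.39 × 420 = 0.01638 m
B Layer 3: 0.82×10⁻⁴ × 0.18 × 820 = 0.0121032 m
B total: 0.0650582 m
Ratio: 0.093874 / 0.0650582 ≈ 1.443

a factor of 1.44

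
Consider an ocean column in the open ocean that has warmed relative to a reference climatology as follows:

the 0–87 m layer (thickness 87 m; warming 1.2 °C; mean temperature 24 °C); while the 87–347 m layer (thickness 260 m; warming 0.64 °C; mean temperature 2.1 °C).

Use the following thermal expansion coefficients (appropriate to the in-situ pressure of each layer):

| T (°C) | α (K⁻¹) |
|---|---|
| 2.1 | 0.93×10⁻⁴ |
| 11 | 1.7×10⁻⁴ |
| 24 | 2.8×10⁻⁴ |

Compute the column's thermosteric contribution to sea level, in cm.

Layer 1 at 24 °C → α = 2.8×10⁻⁴ K⁻¹
Layer 2 at 2.1 °C → α = 0.93×10⁻⁴ K⁻¹
2.8×10⁻⁴ × 87 × 1.2 = 0.029232 m
87–347 m: 0.64 × 0.93×10⁻⁴ × 260 = 0.0154752 m
Δh = 0.029232 + 0.0154752 = 0.0447072 m

about 4.47 cm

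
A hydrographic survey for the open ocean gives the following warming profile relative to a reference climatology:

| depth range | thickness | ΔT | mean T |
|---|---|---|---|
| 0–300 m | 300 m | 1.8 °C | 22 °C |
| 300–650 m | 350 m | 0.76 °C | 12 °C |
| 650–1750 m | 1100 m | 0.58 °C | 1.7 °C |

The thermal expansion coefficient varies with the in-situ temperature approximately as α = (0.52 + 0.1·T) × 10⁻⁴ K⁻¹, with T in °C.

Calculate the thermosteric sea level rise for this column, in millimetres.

Δh = 240 mm

Layer 1: α = (0.52 + 0.1×22)×10⁻⁴ = 2.72×10⁻⁴ K⁻¹
Layer 2: α = (0.52 + 0.1×12)×10⁻⁴ = 1.72×10⁻⁴ K⁻¹
Layer 3: α = (0.52 + 0.1×1.7)×10⁻⁴ = 0.69×10⁻⁴ K⁻¹
Layer 1: 300 × 2.72×10⁻⁴ × 1.8 = 0.14688 m
Layer 2: 350 × 1.72×10⁻⁴ × 0.76 = 0.045752 m
1100 × 0.69×10⁻⁴ × 0.58 = 0.044022 m
Δh = 0.14688 + 0.045752 + 0.044022 = 0.236654 m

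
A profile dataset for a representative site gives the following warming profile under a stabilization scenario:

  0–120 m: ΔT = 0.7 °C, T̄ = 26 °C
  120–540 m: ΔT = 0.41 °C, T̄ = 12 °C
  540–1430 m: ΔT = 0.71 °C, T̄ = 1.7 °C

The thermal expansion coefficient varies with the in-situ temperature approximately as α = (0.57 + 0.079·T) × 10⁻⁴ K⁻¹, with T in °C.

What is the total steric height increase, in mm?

Layer 1: α = (0.57 + 0.079×26)×10⁻⁴ = 2.624×10⁻⁴ K⁻¹
Layer 2: α = (0.57 + 0.079×12)×10⁻⁴ = 1.518×10⁻⁴ K⁻¹
Layer 3: α = (0.57 + 0.079×1.7)×10⁻⁴ = 0.7043×10⁻⁴ K⁻¹
0–120 m: 2.624×10⁻⁴ × 0.7 × 120 = 0.0220416 m
420 × 1.518×10⁻⁴ × 0.41 = 0.02613996 m
540–1430 m: 0.7043×10⁻⁴ × 890 × 0.71 = 0.044504717 m
Δh = 0.0220416 + 0.02613996 + 0.044504717 = 0.092686277 m

Δh = 92.7 mm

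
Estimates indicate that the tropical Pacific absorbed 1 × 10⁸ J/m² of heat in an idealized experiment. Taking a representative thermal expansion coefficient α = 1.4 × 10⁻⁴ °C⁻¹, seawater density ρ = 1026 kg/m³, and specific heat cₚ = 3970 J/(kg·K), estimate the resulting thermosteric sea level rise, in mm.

Δh = αQ/(ρcₚ) = 1.4×10⁻⁴ × 1×10⁸ / (1026 × 3970) ≈ 0.0034371 m

3.4 mm of thermosteric rise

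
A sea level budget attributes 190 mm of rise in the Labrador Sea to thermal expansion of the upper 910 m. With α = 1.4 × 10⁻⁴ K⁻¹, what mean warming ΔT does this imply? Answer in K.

about 1.5 K

ΔT = Δh/(αH) = 0.19 / (1.4×10⁻⁴ × 910) ≈ 1.491 K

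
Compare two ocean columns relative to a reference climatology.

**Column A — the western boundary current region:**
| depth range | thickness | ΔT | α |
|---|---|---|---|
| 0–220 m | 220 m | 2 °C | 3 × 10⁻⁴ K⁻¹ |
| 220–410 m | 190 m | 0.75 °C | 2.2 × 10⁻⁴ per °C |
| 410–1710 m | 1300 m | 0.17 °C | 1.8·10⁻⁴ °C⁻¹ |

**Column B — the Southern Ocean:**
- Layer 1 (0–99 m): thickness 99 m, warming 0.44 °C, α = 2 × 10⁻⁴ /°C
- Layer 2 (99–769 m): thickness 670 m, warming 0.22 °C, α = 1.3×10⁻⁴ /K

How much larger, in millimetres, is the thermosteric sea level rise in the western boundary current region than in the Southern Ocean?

A 0–220 m: 220 × 3×10⁻⁴ × 2 = 0.13200 m
A 190 × 0.75 × 2.2×10⁻⁴ = 0.03135 m
A Layer 3: 1.8×10⁻⁴ × 0.17 × 1300 = 0.03978 m
A total: 0.20313 m
B 0–99 m: 0.44 × 99 × 2×10⁻⁴ = 0.008712 m
B Layer 2: 0.22 × 670 × 1.3×10⁻⁴ = 0.019162 m
B total: 0.027874 m
Difference: 0.20313 − 0.027874 = 0.175256 m

175 mm larger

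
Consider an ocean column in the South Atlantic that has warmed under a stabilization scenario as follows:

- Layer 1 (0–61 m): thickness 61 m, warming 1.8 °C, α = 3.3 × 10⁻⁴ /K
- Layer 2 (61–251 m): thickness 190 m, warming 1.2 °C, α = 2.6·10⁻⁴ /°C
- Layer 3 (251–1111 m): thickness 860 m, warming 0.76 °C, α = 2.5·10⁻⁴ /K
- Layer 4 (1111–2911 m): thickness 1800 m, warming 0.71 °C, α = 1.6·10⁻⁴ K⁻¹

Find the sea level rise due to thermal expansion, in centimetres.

3.3×10⁻⁴ × 61 × 1.8 = 0.036234 m
Layer 2: 1.2 × 2.6×10⁻⁴ × 190 = 0.05928 m
Layer 3: 0.76 × 2.5×10⁻⁴ × 860 = 0.16340 m
Layer 4: 1.6×10⁻⁴ × 0.71 × 1800 = 0.20448 m
Δh = 0.036234 + 0.05928 + 0.16340 + 0.20448 = 0.463394 m ≈ 46.3 cm

about 46.3 cm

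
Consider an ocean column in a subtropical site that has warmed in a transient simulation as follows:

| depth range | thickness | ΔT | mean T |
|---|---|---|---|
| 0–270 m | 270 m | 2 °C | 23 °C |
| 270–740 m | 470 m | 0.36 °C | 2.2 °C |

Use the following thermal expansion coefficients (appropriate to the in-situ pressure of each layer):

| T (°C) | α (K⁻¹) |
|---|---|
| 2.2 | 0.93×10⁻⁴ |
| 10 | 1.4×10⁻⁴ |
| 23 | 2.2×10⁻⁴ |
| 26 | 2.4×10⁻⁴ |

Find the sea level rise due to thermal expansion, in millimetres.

about 135 mm

Layer 1 at 23 °C → α = 2.2×10⁻⁴ K⁻¹
Layer 2 at 2.2 °C → α = 0.93×10⁻⁴ K⁻¹
0–270 m: 2 × 270 × 2.2×10⁻⁴ = 0.11880 m
0.36 × 470 × 0.93×10⁻⁴ = 0.0157356 m
Δh = 0.11880 + 0.0157356 = 0.1345356 m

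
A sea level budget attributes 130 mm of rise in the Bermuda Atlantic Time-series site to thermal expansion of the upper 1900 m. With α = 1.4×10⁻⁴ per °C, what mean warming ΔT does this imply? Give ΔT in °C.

ΔT = Δh/(αH) = 0.13 / (1.4×10⁻⁴ × 1900) ≈ 0.4887 °C

ΔT ≈ 0.489 °C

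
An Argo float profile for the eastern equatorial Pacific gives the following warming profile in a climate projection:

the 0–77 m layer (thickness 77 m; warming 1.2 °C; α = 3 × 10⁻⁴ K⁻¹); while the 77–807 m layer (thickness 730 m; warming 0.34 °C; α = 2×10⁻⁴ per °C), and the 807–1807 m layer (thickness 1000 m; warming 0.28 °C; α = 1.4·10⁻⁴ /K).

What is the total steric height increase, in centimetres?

0–77 m: 77 × 1.2 × 3×10⁻⁴ = 0.02772 m
Layer 2: 730 × 0.34 × 2×10⁻⁴ = 0.04964 m
807–1807 m: 1.4×10⁻⁴ × 1000 × 0.28 = 0.03920 m
Δh = 0.02772 + 0.04964 + 0.03920 = 0.11656 m

Δh ≈ 12 cm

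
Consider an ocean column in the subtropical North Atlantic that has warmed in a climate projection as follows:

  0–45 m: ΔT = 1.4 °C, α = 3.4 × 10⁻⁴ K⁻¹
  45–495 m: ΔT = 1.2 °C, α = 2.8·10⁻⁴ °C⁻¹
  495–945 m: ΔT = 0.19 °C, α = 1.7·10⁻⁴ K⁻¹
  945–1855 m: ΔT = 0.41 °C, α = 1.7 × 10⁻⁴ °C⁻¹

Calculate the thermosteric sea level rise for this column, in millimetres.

Layer 1: 45 × 3.4×10⁻⁴ × 1.4 = 0.02142 m
45–495 m: 2.8×10⁻⁴ × 1.2 × 450 = 0.15120 m
450 × 1.7×10⁻⁴ × 0.19 = 0.014535 m
945–1855 m: 1.7×10⁻⁴ × 0.41 × 910 = 0.063427 m
Δh = 0.02142 + 0.15120 + 0.014535 + 0.063427 = 0.250582 m

Δh = 251 mm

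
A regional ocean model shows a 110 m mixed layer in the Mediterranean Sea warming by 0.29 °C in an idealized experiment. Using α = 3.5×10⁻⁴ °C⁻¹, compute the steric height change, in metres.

Δh = αΔT·H = 3.5×10⁻⁴ × 0.29 × 110 = 0.011165 m

about 0.0112 m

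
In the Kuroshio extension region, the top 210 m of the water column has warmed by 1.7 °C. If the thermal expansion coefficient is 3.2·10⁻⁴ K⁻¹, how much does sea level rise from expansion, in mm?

110 mm of thermosteric rise

Δh = αΔT·H = 3.2×10⁻⁴ × 1.7 × 210 = 0.11424 m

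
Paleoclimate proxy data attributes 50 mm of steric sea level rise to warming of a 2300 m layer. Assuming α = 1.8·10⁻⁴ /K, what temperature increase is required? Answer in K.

about 0.121 K

ΔT = Δh/(αH) = 0.05 / (1.8×10⁻⁴ × 2300) ≈ 0.1208 K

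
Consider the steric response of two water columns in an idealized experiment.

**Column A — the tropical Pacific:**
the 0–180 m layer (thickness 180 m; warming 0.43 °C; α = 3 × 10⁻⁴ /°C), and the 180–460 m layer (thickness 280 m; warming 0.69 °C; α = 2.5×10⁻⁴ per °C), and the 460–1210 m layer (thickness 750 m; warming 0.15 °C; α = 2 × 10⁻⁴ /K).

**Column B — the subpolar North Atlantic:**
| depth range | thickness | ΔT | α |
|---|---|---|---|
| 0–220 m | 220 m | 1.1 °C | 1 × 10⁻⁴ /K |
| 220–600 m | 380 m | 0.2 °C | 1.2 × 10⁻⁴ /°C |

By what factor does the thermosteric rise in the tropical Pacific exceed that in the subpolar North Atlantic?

A Layer 1: 180 × 3×10⁻⁴ × 0.43 = 0.02322 m
A 2.5×10⁻⁴ × 280 × 0.69 = 0.04830 m
A 2×10⁻⁴ × 750 × 0.15 = 0.02250 m
A total: 0.09402 m
B Layer 1: 220 × 1×10⁻⁴ × 1.1 = 0.02420 m
B Layer 2: 380 × 1.2×10⁻⁴ × 0.2 = 0.00912 m
B total: 0.03332 m
Ratio: 0.09402 / 0.03332 ≈ 2.822

≈ 2.82×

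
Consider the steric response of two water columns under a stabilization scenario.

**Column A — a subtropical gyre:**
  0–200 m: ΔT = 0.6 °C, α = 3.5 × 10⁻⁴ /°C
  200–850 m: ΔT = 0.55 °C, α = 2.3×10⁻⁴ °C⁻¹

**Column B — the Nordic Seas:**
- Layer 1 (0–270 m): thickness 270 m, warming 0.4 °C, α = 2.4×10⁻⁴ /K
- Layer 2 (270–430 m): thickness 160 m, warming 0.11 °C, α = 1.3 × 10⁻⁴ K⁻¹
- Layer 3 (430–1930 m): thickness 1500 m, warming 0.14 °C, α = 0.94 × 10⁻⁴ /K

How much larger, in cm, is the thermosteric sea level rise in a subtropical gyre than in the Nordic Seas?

A 200 × 0.6 × 3.5×10⁻⁴ = 0.04200 m
A 0.55 × 650 × 2.3×10⁻⁴ = 0.082225 m
A total: 0.124225 m
B 2.4×10⁻⁴ × 270 × 0.4 = 0.02592 m
B Layer 2: 1.3×10⁻⁴ × 0.11 × 160 = 0.002288 m
B 430–1930 m: 0.14 × 0.94×10⁻⁴ × 1500 = 0.01974 m
B total: 0.047948 m
Difference: 0.124225 − 0.047948 = 0.076277 m

7.6 cm larger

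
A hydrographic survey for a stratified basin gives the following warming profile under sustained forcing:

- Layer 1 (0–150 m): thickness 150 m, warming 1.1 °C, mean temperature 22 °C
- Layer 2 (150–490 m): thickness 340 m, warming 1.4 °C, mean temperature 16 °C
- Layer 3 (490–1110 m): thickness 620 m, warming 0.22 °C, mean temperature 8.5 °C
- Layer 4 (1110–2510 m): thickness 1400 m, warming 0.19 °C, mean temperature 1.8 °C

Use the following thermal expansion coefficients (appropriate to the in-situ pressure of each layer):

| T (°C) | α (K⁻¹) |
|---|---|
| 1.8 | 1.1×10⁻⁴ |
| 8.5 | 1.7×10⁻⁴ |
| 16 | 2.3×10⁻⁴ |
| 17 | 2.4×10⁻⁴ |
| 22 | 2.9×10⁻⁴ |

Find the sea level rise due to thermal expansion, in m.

Δh = 0.210 m

Layer 1 at 22 °C → α = 2.9×10⁻⁴ K⁻¹
Layer 2 at 16 °C → α = 2.3×10⁻⁴ K⁻¹
Layer 3 at 8.5 °C → α = 1.7×10⁻⁴ K⁻¹
Layer 4 at 1.8 °C → α = 1.1×10⁻⁴ K⁻¹
0–150 m: 150 × 2.9×10⁻⁴ × 1.1 = 0.04785 m
Layer 2: 2.3×10⁻⁴ × 340 × 1.4 = 0.10948 m
1.7×10⁻⁴ × 620 × 0.22 = 0.023188 m
0.19 × 1.1×10⁻⁴ × 1400 = 0.02926 m
Δh = 0.04785 + 0.10948 + 0.023188 + 0.02926 = 0.209778 m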